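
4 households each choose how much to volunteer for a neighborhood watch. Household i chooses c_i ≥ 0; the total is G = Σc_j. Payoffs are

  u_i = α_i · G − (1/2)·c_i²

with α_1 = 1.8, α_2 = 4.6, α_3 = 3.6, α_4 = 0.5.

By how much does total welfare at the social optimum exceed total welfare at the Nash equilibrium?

Household i's FOC: ∂u_i/∂c_i = α_i − c_i = 0, so c_i* = α_i.
NE contributions = (1.8, 4.6, 3.6, 0.5); G = 10.5.
W^NE = (Σα)·G − ½Σα_i² = 10.5² − ½·37.61 = 91.445.
Planner sets c_i = Σα_j = 10.5 for every i, so G^SO = 4·10.5 = 42.
W^SO = (Σα)·G^SO − ½·4·(Σα)² = (4/2)·10.5² = 220.5.
Deadweight loss = W^SO − W^NE = 129.055.

129.055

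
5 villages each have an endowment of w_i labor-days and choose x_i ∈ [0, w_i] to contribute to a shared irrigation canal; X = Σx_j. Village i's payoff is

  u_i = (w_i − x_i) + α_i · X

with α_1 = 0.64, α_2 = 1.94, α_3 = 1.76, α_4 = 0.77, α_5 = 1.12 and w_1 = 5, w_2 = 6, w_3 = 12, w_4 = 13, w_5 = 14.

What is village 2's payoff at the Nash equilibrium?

62.08

∂u_i/∂x_i = α_i − 1, so village i contributes w_i if α_i > 1, else 0.
α_i > 1 for i ∈ {2, 3, 5}; NE contributions (0, 6, 12, 0, 14), X = 32.
u_2 = (6 − 6) + 1.94·32 = 62.08.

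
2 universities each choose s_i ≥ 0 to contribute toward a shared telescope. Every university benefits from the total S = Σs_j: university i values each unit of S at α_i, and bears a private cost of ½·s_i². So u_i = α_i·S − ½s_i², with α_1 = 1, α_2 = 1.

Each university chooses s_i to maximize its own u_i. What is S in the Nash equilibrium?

University i's FOC: ∂u_i/∂s_i = α_i − s_i = 0, so s_i* = α_i.
NE contributions = (1, 1); S = 2.

2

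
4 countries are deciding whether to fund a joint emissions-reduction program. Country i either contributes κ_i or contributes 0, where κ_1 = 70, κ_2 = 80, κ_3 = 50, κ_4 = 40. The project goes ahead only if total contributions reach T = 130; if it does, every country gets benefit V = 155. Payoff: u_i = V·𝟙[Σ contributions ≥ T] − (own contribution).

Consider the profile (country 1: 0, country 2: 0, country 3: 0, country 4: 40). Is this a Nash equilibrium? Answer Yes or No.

Total = 40 < 130: not provided.
Country 1 (pledges 0, payoff 0): pledging 70 → total 110, payoff -70. No gain.
Country 2 (pledges 0, payoff 0): pledging 80 → total 120, payoff -80. No gain.
Country 3 (pledges 0, payoff 0): pledging 50 → total 90, payoff -50. No gain.
Country 4 (pledges 40, payoff -40): dropping to 0 → total 0, payoff 0. Profitable deviation.

No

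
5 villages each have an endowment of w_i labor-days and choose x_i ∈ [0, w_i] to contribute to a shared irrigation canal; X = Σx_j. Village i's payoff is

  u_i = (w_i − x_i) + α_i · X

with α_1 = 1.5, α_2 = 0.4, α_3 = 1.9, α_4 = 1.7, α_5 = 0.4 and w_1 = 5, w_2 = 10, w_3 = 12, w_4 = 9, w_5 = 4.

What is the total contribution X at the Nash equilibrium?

26

∂u_i/∂x_i = α_i − 1, so village i contributes w_i if α_i > 1, else 0.
α_i > 1 for i ∈ {1, 3, 4}; NE contributions (5, 0, 12, 9, 0), X = 26.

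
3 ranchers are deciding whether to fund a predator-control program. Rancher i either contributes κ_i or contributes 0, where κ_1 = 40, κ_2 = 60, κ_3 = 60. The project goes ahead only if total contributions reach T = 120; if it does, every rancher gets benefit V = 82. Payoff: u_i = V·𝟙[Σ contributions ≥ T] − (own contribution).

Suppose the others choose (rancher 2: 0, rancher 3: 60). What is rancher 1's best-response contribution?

Others' total = 60. Even contributing 40 gives 100 < 120: no benefit either way.
Best response: 0.

0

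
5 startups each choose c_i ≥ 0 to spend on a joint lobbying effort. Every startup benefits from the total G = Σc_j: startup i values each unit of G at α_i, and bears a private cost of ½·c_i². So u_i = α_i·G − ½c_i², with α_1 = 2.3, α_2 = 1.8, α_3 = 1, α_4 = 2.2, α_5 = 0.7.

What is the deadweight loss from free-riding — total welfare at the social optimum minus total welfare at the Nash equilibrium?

103.43

Startup i's FOC: ∂u_i/∂c_i = α_i − c_i = 0, so c_i* = α_i.
NE contributions = (2.3, 1.8, 1, 2.2, 0.7); G = 8.
W^NE = (Σα)·G − ½Σα_i² = 8² − ½·14.86 = 56.57.
Planner sets c_i = Σα_j = 8 for every i, so G^SO = 5·8 = 40.
W^SO = (Σα)·G^SO − ½·5·(Σα)² = (5/2)·8² = 160.
Deadweight loss = W^SO − W^NE = 103.43.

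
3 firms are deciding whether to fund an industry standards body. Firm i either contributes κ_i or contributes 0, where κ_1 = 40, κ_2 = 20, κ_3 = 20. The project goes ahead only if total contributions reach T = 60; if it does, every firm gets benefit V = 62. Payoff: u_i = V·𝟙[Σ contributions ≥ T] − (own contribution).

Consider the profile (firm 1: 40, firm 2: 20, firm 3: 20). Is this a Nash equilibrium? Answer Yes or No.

No

Total = 80 ≥ 60: provided.
Firm 1 (pledges 40, payoff 22): dropping to 0 → total 40, payoff 0. No gain.
Firm 2 (pledges 20, payoff 42): dropping to 0 → total 60, payoff 62. Profitable deviation.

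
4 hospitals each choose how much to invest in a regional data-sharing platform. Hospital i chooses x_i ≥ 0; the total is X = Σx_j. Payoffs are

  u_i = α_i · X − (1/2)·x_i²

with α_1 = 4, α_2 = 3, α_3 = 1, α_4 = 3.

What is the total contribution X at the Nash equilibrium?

11

Hospital i's FOC: ∂u_i/∂x_i = α_i − x_i = 0, so x_i* = α_i.
NE contributions = (4, 3, 1, 3); X = 11.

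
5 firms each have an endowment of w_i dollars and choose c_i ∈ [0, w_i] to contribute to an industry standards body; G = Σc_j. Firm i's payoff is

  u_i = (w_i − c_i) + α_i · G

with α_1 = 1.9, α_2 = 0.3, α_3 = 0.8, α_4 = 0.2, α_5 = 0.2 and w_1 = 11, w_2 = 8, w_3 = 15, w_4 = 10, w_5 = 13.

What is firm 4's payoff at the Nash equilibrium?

∂u_i/∂c_i = α_i − 1, so firm i contributes w_i if α_i > 1, else 0.
α_i > 1 for i ∈ {1}; NE contributions (11, 0, 0, 0, 0), G = 11.
u_4 = (10 − 0) + 0.2·11 = 12.2.

12.2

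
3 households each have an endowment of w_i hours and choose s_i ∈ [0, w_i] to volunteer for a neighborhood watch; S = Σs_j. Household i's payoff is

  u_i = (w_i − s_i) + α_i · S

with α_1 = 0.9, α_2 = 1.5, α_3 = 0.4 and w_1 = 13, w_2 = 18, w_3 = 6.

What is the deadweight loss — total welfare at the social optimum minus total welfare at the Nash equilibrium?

∂u_i/∂s_i = α_i − 1, so household i contributes w_i if α_i > 1, else 0.
α_i > 1 for i ∈ {2}; NE contributions (0, 18, 0), S = 18.
W^NE = Σw_i − S^NE + (Σα_i)·S^NE = 37 + 1.8·18 = 69.4.
Planner: ∂(Σu_j)/∂s_i = Σα_j − 1 = 1.8 > 0, so everyone contributes w_i; S^SO = 37, W^SO = 37 + 1.8·37 = 103.6.
Deadweight loss = 34.2.

34.2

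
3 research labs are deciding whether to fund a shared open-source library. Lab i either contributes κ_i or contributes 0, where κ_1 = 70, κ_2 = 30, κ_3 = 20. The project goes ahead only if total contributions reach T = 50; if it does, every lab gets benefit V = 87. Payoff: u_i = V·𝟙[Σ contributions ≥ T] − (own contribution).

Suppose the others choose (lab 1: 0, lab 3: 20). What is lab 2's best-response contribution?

Others' total = 20. Contributing 30 brings total to 50 ≥ 50: gain V − κ_2 = 57.
Best response: 30.

30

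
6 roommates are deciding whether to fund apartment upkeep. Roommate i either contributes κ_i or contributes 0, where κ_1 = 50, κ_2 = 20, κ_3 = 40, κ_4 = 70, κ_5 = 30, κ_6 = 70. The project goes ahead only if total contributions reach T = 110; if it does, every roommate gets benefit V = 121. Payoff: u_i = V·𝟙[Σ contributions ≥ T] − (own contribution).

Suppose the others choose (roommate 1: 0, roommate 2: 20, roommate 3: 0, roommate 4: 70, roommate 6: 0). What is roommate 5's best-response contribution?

30

Others' total = 90. Contributing 30 brings total to 120 ≥ 110: gain V − κ_5 = 91.
Best response: 30.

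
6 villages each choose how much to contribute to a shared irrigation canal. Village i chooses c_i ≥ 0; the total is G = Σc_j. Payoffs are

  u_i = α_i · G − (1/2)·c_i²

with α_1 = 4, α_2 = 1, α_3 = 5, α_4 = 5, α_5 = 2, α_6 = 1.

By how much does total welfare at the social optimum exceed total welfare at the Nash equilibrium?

684

Village i's FOC: ∂u_i/∂c_i = α_i − c_i = 0, so c_i* = α_i.
NE contributions = (4, 1, 5, 5, 2, 1); G = 18.
W^NE = (Σα)·G − ½Σα_i² = 18² − ½·72 = 288.
Planner sets c_i = Σα_j = 18 for every i, so G^SO = 6·18 = 108.
W^SO = (Σα)·G^SO − ½·6·(Σα)² = (6/2)·18² = 972.
Deadweight loss = W^SO − W^NE = 684.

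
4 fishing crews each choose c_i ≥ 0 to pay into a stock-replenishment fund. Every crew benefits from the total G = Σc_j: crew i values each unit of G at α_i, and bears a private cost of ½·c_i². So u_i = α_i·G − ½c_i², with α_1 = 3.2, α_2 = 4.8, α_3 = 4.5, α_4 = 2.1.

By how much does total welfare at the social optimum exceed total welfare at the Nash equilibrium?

Crew i's FOC: ∂u_i/∂c_i = α_i − c_i = 0, so c_i* = α_i.
NE contributions = (3.2, 4.8, 4.5, 2.1); G = 14.6.
W^NE = (Σα)·G − ½Σα_i² = 14.6² − ½·57.94 = 184.19.
Planner sets c_i = Σα_j = 14.6 for every i, so G^SO = 4·14.6 = 58.4.
W^SO = (Σα)·G^SO − ½·4·(Σα)² = (4/2)·14.6² = 426.32.
Deadweight loss = W^SO − W^NE = 242.13.

242.13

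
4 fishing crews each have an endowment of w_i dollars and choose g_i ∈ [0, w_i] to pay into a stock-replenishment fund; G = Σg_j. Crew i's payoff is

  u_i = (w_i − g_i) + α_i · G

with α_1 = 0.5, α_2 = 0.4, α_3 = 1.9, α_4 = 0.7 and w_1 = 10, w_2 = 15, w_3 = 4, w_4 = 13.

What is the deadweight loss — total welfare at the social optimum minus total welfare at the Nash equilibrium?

∂u_i/∂g_i = α_i − 1, so crew i contributes w_i if α_i > 1, else 0.
α_i > 1 for i ∈ {3}; NE contributions (0, 0, 4, 0), G = 4.
W^NE = Σw_i − G^NE + (Σα_i)·G^NE = 42 + 2.5·4 = 52.
Planner: ∂(Σu_j)/∂g_i = Σα_j − 1 = 2.5 > 0, so everyone contributes w_i; G^SO = 42, W^SO = 42 + 2.5·42 = 147.
Deadweight loss = 95.

95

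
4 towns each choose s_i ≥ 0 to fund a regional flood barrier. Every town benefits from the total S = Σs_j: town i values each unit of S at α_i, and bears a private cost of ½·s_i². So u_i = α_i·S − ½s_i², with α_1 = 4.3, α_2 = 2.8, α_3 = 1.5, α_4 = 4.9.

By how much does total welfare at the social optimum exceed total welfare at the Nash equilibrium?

Town i's FOC: ∂u_i/∂s_i = α_i − s_i = 0, so s_i* = α_i.
NE contributions = (4.3, 2.8, 1.5, 4.9); S = 13.5.
W^NE = (Σα)·S − ½Σα_i² = 13.5² − ½·52.59 = 155.955.
Planner sets s_i = Σα_j = 13.5 for every i, so S^SO = 4·13.5 = 54.
W^SO = (Σα)·S^SO − ½·4·(Σα)² = (4/2)·13.5² = 364.5.
Deadweight loss = W^SO − W^NE = 208.545.

208.545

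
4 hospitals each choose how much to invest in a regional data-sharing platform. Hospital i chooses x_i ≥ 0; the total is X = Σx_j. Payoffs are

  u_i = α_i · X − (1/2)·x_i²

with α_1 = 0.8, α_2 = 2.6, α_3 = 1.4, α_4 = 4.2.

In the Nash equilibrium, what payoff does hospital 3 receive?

Hospital i's FOC: ∂u_i/∂x_i = α_i − x_i = 0, so x_i* = α_i.
NE contributions = (0.8, 2.6, 1.4, 4.2); X = 9.
u_3 = α_3·X − ½·(x_3)² = 1.4·9 − ½·1.4² = 11.62.

11.62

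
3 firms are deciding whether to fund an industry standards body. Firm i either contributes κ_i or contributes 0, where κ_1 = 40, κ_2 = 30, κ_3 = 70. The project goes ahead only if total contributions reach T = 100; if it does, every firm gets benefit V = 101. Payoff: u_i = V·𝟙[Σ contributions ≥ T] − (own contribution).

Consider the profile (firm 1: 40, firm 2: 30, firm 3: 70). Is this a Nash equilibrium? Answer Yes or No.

No

Total = 140 ≥ 100: provided.
Firm 1 (pledges 40, payoff 61): dropping to 0 → total 100, payoff 101. Profitable deviation.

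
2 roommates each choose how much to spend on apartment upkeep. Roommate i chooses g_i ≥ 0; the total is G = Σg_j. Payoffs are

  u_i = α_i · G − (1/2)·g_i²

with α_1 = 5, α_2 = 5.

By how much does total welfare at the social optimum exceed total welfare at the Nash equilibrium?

Roommate i's FOC: ∂u_i/∂g_i = α_i − g_i = 0, so g_i* = α_i.
NE contributions = (5, 5); G = 10.
W^NE = (Σα)·G − ½Σα_i² = 10² − ½·50 = 75.
Planner sets g_i = Σα_j = 10 for every i, so G^SO = 2·10 = 20.
W^SO = (Σα)·G^SO − ½·2·(Σα)² = (2/2)·10² = 100.
Deadweight loss = W^SO − W^NE = 25.

25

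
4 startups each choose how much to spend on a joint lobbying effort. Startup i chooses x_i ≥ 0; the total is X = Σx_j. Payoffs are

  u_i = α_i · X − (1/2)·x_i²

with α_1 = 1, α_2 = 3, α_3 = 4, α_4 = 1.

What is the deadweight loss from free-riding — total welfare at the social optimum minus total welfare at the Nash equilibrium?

94.5

Startup i's FOC: ∂u_i/∂x_i = α_i − x_i = 0, so x_i* = α_i.
NE contributions = (1, 3, 4, 1); X = 9.
W^NE = (Σα)·X − ½Σα_i² = 9² − ½·27 = 67.5.
Planner sets x_i = Σα_j = 9 for every i, so X^SO = 4·9 = 36.
W^SO = (Σα)·X^SO − ½·4·(Σα)² = (4/2)·9² = 162.
Deadweight loss = W^SO − W^NE = 94.5.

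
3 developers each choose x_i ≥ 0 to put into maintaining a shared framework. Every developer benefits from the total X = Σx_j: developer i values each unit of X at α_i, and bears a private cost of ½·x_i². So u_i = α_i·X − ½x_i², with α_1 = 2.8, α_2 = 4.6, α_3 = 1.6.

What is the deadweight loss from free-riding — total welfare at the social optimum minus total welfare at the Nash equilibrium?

56.28

Developer i's FOC: ∂u_i/∂x_i = α_i − x_i = 0, so x_i* = α_i.
NE contributions = (2.8, 4.6, 1.6); X = 9.
W^NE = (Σα)·X − ½Σα_i² = 9² − ½·31.56 = 65.22.
Planner sets x_i = Σα_j = 9 for every i, so X^SO = 3·9 = 27.
W^SO = (Σα)·X^SO − ½·3·(Σα)² = (3/2)·9² = 121.5.
Deadweight loss = W^SO − W^NE = 56.28.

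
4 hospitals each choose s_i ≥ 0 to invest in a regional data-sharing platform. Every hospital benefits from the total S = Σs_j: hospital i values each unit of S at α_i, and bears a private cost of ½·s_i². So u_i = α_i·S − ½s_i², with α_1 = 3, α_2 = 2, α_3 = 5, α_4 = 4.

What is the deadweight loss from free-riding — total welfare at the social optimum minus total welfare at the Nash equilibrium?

Hospital i's FOC: ∂u_i/∂s_i = α_i − s_i = 0, so s_i* = α_i.
NE contributions = (3, 2, 5, 4); S = 14.
W^NE = (Σα)·S − ½Σα_i² = 14² − ½·54 = 169.
Planner sets s_i = Σα_j = 14 for every i, so S^SO = 4·14 = 56.
W^SO = (Σα)·S^SO − ½·4·(Σα)² = (4/2)·14² = 392.
Deadweight loss = W^SO − W^NE = 223.

223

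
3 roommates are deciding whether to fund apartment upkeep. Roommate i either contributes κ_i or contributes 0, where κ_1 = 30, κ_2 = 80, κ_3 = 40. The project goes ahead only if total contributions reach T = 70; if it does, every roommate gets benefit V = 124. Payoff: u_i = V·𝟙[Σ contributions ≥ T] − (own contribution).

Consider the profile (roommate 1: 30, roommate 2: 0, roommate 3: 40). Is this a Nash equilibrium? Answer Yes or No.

Total = 70 ≥ 70: provided.
Roommate 1 (pledges 30, payoff 94): dropping to 0 → total 40, payoff 0. No gain.
Roommate 2 (pledges 0, payoff 124): pledging 80 → total 150, payoff 44. No gain.
Roommate 3 (pledges 40, payoff 84): dropping to 0 → total 30, payoff 0. No gain.

Yes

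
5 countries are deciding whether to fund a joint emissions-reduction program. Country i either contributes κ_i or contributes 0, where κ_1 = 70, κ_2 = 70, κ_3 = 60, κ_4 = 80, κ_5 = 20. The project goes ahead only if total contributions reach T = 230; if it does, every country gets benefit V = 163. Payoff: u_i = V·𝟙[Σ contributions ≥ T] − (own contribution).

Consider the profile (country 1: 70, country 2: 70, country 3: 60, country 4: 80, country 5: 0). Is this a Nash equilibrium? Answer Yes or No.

Total = 280 ≥ 230: provided.
Country 1 (pledges 70, payoff 93): dropping to 0 → total 210, payoff 0. No gain.
Country 2 (pledges 70, payoff 93): dropping to 0 → total 210, payoff 0. No gain.
Country 3 (pledges 60, payoff 103): dropping to 0 → total 220, payoff 0. No gain.
Country 4 (pledges 80, payoff 83): dropping to 0 → total 200, payoff 0. No gain.
Country 5 (pledges 0, payoff 163): pledging 20 → total 300, payoff 143. No gain.

Yes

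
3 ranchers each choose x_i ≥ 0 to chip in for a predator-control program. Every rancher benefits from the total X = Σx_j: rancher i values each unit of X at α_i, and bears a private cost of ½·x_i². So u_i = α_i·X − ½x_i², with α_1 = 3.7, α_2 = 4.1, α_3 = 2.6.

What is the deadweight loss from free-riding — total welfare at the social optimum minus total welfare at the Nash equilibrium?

72.71

Rancher i's FOC: ∂u_i/∂x_i = α_i − x_i = 0, so x_i* = α_i.
NE contributions = (3.7, 4.1, 2.6); X = 10.4.
W^NE = (Σα)·X − ½Σα_i² = 10.4² − ½·37.26 = 89.53.
Planner sets x_i = Σα_j = 10.4 for every i, so X^SO = 3·10.4 = 31.2.
W^SO = (Σα)·X^SO − ½·3·(Σα)² = (3/2)·10.4² = 162.24.
Deadweight loss = W^SO − W^NE = 72.71.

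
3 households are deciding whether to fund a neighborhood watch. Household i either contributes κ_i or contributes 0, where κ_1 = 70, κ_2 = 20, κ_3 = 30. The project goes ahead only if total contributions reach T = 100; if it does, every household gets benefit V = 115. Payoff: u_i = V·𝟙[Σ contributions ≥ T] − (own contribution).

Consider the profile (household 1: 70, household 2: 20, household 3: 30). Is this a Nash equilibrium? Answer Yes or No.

Total = 120 ≥ 100: provided.
Household 1 (pledges 70, payoff 45): dropping to 0 → total 50, payoff 0. No gain.
Household 2 (pledges 20, payoff 95): dropping to 0 → total 100, payoff 115. Profitable deviation.

No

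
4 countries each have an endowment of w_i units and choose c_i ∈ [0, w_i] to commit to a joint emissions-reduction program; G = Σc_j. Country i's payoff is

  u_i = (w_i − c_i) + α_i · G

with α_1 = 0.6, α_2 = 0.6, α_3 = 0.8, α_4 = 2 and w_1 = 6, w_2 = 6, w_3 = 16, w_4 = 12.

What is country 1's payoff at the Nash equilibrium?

∂u_i/∂c_i = α_i − 1, so country i contributes w_i if α_i > 1, else 0.
α_i > 1 for i ∈ {4}; NE contributions (0, 0, 0, 12), G = 12.
u_1 = (6 − 0) + 0.6·12 = 13.2.

13.2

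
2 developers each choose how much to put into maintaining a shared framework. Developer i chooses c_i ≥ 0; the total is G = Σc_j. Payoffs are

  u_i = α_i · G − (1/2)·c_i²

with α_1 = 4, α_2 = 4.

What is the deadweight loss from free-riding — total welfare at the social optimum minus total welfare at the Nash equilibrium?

16

Developer i's FOC: ∂u_i/∂c_i = α_i − c_i = 0, so c_i* = α_i.
NE contributions = (4, 4); G = 8.
W^NE = (Σα)·G − ½Σα_i² = 8² − ½·32 = 48.
Planner sets c_i = Σα_j = 8 for every i, so G^SO = 2·8 = 16.
W^SO = (Σα)·G^SO − ½·2·(Σα)² = (2/2)·8² = 64.
Deadweight loss = W^SO − W^NE = 16.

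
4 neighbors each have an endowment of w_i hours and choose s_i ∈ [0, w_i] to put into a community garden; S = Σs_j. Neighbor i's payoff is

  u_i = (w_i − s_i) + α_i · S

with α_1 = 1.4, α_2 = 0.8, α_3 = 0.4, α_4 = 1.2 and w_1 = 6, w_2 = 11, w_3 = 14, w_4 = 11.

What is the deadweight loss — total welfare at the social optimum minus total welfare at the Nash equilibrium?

∂u_i/∂s_i = α_i − 1, so neighbor i contributes w_i if α_i > 1, else 0.
α_i > 1 for i ∈ {1, 4}; NE contributions (6, 0, 0, 11), S = 17.
W^NE = Σw_i − S^NE + (Σα_i)·S^NE = 42 + 2.8·17 = 89.6.
Planner: ∂(Σu_j)/∂s_i = Σα_j − 1 = 2.8 > 0, so everyone contributes w_i; S^SO = 42, W^SO = 42 + 2.8·42 = 159.6.
Deadweight loss = 70.

70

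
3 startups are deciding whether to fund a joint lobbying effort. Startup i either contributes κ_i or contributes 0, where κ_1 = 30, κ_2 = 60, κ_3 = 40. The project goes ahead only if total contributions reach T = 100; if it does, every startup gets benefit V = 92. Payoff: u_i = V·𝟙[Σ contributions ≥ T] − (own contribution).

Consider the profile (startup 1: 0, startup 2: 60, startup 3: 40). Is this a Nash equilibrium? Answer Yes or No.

Total = 100 ≥ 100: provided.
Startup 1 (pledges 0, payoff 92): pledging 30 → total 130, payoff 62. No gain.
Startup 2 (pledges 60, payoff 32): dropping to 0 → total 40, payoff 0. No gain.
Startup 3 (pledges 40, payoff 52): dropping to 0 → total 60, payoff 0. No gain.

Yes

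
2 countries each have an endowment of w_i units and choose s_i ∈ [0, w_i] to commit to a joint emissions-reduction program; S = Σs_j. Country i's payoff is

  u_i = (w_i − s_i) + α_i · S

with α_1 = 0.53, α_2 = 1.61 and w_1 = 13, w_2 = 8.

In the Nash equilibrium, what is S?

∂u_i/∂s_i = α_i − 1, so country i contributes w_i if α_i > 1, else 0.
α_i > 1 for i ∈ {2}; NE contributions (0, 8), S = 8.

8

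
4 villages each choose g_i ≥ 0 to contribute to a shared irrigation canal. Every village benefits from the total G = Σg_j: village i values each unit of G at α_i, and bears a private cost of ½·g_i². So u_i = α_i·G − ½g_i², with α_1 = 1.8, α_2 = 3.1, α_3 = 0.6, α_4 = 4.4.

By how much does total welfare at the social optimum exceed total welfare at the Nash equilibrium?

114.295

Village i's FOC: ∂u_i/∂g_i = α_i − g_i = 0, so g_i* = α_i.
NE contributions = (1.8, 3.1, 0.6, 4.4); G = 9.9.
W^NE = (Σα)·G − ½Σα_i² = 9.9² − ½·32.57 = 81.725.
Planner sets g_i = Σα_j = 9.9 for every i, so G^SO = 4·9.9 = 39.6.
W^SO = (Σα)·G^SO − ½·4·(Σα)² = (4/2)·9.9² = 196.02.
Deadweight loss = W^SO − W^NE = 114.295.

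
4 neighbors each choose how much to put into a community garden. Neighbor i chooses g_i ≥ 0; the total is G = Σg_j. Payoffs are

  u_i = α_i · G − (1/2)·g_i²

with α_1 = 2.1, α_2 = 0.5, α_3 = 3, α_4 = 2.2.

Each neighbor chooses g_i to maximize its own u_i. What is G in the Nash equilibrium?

Neighbor i's FOC: ∂u_i/∂g_i = α_i − g_i = 0, so g_i* = α_i.
NE contributions = (2.1, 0.5, 3, 2.2); G = 7.8.

7.8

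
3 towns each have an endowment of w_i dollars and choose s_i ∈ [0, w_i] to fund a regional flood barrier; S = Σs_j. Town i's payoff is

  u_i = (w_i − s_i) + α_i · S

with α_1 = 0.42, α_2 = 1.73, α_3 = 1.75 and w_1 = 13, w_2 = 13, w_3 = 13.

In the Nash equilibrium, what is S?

26

∂u_i/∂s_i = α_i − 1, so town i contributes w_i if α_i > 1, else 0.
α_i > 1 for i ∈ {2, 3}; NE contributions (0, 13, 13), S = 26.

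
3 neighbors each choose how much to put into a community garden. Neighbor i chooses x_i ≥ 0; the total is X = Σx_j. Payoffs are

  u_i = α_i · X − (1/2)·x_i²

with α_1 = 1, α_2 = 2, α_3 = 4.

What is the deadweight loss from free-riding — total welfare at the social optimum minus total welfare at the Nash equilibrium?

35

Neighbor i's FOC: ∂u_i/∂x_i = α_i − x_i = 0, so x_i* = α_i.
NE contributions = (1, 2, 4); X = 7.
W^NE = (Σα)·X − ½Σα_i² = 7² − ½·21 = 38.5.
Planner sets x_i = Σα_j = 7 for every i, so X^SO = 3·7 = 21.
W^SO = (Σα)·X^SO − ½·3·(Σα)² = (3/2)·7² = 73.5.
Deadweight loss = W^SO − W^NE = 35.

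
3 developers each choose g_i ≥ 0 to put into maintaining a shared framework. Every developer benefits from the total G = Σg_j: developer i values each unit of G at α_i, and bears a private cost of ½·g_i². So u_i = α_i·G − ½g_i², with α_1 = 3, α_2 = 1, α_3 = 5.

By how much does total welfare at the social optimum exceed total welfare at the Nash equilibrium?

58

Developer i's FOC: ∂u_i/∂g_i = α_i − g_i = 0, so g_i* = α_i.
NE contributions = (3, 1, 5); G = 9.
W^NE = (Σα)·G − ½Σα_i² = 9² − ½·35 = 63.5.
Planner sets g_i = Σα_j = 9 for every i, so G^SO = 3·9 = 27.
W^SO = (Σα)·G^SO − ½·3·(Σα)² = (3/2)·9² = 121.5.
Deadweight loss = W^SO − W^NE = 58.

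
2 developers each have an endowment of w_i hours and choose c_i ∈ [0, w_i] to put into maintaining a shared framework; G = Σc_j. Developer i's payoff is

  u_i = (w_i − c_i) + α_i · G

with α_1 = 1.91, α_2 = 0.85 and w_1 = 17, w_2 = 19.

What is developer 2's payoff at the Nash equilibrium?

∂u_i/∂c_i = α_i − 1, so developer i contributes w_i if α_i > 1, else 0.
α_i > 1 for i ∈ {1}; NE contributions (17, 0), G = 17.
u_2 = (19 − 0) + 0.85·17 = 33.45.

33.45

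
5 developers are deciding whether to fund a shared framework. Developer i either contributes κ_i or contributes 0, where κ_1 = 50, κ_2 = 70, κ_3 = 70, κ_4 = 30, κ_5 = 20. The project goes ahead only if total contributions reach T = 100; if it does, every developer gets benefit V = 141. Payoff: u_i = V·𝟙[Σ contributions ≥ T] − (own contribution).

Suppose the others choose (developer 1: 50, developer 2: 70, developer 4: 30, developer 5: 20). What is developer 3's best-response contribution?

0

Others' total = 170 ≥ 100; contributing adds cost 70 for no extra benefit.
Best response: 0.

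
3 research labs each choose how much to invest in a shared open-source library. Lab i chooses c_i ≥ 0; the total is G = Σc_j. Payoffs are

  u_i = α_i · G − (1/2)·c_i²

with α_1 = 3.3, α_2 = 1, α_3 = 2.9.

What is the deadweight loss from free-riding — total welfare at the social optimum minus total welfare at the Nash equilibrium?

36.07

Lab i's FOC: ∂u_i/∂c_i = α_i − c_i = 0, so c_i* = α_i.
NE contributions = (3.3, 1, 2.9); G = 7.2.
W^NE = (Σα)·G − ½Σα_i² = 7.2² − ½·20.3 = 41.69.
Planner sets c_i = Σα_j = 7.2 for every i, so G^SO = 3·7.2 = 21.6.
W^SO = (Σα)·G^SO − ½·3·(Σα)² = (3/2)·7.2² = 77.76.
Deadweight loss = W^SO − W^NE = 36.07.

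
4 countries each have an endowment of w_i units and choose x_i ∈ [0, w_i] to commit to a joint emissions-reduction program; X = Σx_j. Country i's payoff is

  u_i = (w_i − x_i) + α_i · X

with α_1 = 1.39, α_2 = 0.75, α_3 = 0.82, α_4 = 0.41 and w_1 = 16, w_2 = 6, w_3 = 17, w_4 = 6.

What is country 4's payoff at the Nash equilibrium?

∂u_i/∂x_i = α_i − 1, so country i contributes w_i if α_i > 1, else 0.
α_i > 1 for i ∈ {1}; NE contributions (16, 0, 0, 0), X = 16.
u_4 = (6 − 0) + 0.41·16 = 12.56.

12.56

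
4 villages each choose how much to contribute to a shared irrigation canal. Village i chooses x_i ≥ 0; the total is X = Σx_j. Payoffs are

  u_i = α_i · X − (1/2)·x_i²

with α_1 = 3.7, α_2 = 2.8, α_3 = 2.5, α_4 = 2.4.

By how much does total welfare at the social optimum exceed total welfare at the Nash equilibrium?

146.73

Village i's FOC: ∂u_i/∂x_i = α_i − x_i = 0, so x_i* = α_i.
NE contributions = (3.7, 2.8, 2.5, 2.4); X = 11.4.
W^NE = (Σα)·X − ½Σα_i² = 11.4² − ½·33.54 = 113.19.
Planner sets x_i = Σα_j = 11.4 for every i, so X^SO = 4·11.4 = 45.6.
W^SO = (Σα)·X^SO − ½·4·(Σα)² = (4/2)·11.4² = 259.92.
Deadweight loss = W^SO − W^NE = 146.73.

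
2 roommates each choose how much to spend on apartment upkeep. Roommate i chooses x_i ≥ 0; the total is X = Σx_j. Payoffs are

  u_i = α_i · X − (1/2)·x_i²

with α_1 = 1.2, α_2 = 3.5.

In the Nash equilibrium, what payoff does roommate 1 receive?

Roommate i's FOC: ∂u_i/∂x_i = α_i − x_i = 0, so x_i* = α_i.
NE contributions = (1.2, 3.5); X = 4.7.
u_1 = α_1·X − ½·(x_1)² = 1.2·4.7 − ½·1.2² = 4.92.

4.92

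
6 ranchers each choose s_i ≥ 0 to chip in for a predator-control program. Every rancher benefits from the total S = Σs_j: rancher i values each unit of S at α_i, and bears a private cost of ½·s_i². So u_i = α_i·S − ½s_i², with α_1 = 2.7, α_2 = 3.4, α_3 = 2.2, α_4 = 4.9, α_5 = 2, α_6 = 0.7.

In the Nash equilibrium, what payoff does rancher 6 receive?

Rancher i's FOC: ∂u_i/∂s_i = α_i − s_i = 0, so s_i* = α_i.
NE contributions = (2.7, 3.4, 2.2, 4.9, 2, 0.7); S = 15.9.
u_6 = α_6·S − ½·(s_6)² = 0.7·15.9 − ½·0.7² = 10.885.

10.885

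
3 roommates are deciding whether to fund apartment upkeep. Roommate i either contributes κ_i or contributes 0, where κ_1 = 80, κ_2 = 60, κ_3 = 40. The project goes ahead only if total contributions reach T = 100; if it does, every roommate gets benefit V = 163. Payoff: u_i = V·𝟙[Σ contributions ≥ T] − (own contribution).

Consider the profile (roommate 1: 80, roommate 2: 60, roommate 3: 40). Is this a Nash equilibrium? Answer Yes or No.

No

Total = 180 ≥ 100: provided.
Roommate 1 (pledges 80, payoff 83): dropping to 0 → total 100, payoff 163. Profitable deviation.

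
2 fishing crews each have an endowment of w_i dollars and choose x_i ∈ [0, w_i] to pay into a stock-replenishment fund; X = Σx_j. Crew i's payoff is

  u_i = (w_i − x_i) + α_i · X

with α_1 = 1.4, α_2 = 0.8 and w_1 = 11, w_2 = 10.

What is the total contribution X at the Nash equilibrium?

11

∂u_i/∂x_i = α_i − 1, so crew i contributes w_i if α_i > 1, else 0.
α_i > 1 for i ∈ {1}; NE contributions (11, 0), X = 11.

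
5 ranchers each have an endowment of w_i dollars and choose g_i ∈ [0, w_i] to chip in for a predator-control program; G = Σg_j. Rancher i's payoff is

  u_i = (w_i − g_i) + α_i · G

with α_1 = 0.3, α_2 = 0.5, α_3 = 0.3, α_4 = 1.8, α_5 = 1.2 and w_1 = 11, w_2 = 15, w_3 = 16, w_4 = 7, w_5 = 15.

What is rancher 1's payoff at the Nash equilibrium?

17.6

∂u_i/∂g_i = α_i − 1, so rancher i contributes w_i if α_i > 1, else 0.
α_i > 1 for i ∈ {4, 5}; NE contributions (0, 0, 0, 7, 15), G = 22.
u_1 = (11 − 0) + 0.3·22 = 17.6.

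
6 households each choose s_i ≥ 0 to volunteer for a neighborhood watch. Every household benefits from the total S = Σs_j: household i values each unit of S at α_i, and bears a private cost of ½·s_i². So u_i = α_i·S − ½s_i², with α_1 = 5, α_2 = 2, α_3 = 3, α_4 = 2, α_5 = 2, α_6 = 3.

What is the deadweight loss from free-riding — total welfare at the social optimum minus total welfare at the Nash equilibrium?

605.5

Household i's FOC: ∂u_i/∂s_i = α_i − s_i = 0, so s_i* = α_i.
NE contributions = (5, 2, 3, 2, 2, 3); S = 17.
W^NE = (Σα)·S − ½Σα_i² = 17² − ½·55 = 261.5.
Planner sets s_i = Σα_j = 17 for every i, so S^SO = 6·17 = 102.
W^SO = (Σα)·S^SO − ½·6·(Σα)² = (6/2)·17² = 867.
Deadweight loss = W^SO − W^NE = 605.5.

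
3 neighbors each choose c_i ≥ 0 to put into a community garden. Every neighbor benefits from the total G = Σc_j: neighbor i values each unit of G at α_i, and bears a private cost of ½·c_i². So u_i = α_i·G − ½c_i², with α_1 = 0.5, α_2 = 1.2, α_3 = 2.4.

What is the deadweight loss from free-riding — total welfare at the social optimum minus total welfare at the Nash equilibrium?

Neighbor i's FOC: ∂u_i/∂c_i = α_i − c_i = 0, so c_i* = α_i.
NE contributions = (0.5, 1.2, 2.4); G = 4.1.
W^NE = (Σα)·G − ½Σα_i² = 4.1² − ½·7.45 = 13.085.
Planner sets c_i = Σα_j = 4.1 for every i, so G^SO = 3·4.1 = 12.3.
W^SO = (Σα)·G^SO − ½·3·(Σα)² = (3/2)·4.1² = 25.215.
Deadweight loss = W^SO − W^NE = 12.13.

12.13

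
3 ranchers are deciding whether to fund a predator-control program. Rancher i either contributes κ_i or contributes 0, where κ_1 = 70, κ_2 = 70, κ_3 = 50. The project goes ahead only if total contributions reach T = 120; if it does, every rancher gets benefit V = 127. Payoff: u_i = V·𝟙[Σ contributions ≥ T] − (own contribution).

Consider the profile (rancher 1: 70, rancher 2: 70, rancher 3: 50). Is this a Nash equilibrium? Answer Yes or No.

Total = 190 ≥ 120: provided.
Rancher 1 (pledges 70, payoff 57): dropping to 0 → total 120, payoff 127. Profitable deviation.

No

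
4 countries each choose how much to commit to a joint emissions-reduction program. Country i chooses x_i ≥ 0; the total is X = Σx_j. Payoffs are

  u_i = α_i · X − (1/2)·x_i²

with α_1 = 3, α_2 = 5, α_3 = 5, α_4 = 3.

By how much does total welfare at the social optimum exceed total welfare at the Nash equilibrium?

Country i's FOC: ∂u_i/∂x_i = α_i − x_i = 0, so x_i* = α_i.
NE contributions = (3, 5, 5, 3); X = 16.
W^NE = (Σα)·X − ½Σα_i² = 16² − ½·68 = 222.
Planner sets x_i = Σα_j = 16 for every i, so X^SO = 4·16 = 64.
W^SO = (Σα)·X^SO − ½·4·(Σα)² = (4/2)·16² = 512.
Deadweight loss = W^SO − W^NE = 290.

290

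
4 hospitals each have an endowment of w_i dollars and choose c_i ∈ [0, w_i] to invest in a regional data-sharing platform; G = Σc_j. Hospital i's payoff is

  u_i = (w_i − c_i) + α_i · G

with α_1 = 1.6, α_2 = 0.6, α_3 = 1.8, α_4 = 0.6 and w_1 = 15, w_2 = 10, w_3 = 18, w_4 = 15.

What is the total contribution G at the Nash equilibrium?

∂u_i/∂c_i = α_i − 1, so hospital i contributes w_i if α_i > 1, else 0.
α_i > 1 for i ∈ {1, 3}; NE contributions (15, 0, 18, 0), G = 33.

33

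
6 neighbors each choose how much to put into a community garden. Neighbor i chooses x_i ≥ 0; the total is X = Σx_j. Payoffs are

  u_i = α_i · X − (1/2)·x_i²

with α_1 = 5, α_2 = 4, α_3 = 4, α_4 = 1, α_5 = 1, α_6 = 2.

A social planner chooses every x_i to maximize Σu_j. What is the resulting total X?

102

Planner FOC: ∂(Σu_j)/∂x_i = (Σα_j) − x_i = 0, so x_i^SO = Σα_j = 17 for every i; X^SO = 102.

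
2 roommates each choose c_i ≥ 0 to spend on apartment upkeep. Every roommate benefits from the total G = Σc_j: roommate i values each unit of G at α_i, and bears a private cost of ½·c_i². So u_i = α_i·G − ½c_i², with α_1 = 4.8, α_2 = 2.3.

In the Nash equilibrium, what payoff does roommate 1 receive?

Roommate i's FOC: ∂u_i/∂c_i = α_i − c_i = 0, so c_i* = α_i.
NE contributions = (4.8, 2.3); G = 7.1.
u_1 = α_1·G − ½·(c_1)² = 4.8·7.1 − ½·4.8² = 22.56.

22.56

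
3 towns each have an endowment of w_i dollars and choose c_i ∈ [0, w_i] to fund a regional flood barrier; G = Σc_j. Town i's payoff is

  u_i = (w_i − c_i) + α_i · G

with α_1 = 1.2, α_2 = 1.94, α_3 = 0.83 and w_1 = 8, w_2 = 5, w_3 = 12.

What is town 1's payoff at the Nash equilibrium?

∂u_i/∂c_i = α_i − 1, so town i contributes w_i if α_i > 1, else 0.
α_i > 1 for i ∈ {1, 2}; NE contributions (8, 5, 0), G = 13.
u_1 = (8 − 8) + 1.2·13 = 15.6.

15.6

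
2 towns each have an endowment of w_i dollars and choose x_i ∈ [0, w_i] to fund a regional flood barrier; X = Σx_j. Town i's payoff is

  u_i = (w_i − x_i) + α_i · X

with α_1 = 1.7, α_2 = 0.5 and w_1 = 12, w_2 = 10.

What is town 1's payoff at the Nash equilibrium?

20.4

∂u_i/∂x_i = α_i − 1, so town i contributes w_i if α_i > 1, else 0.
α_i > 1 for i ∈ {1}; NE contributions (12, 0), X = 12.
u_1 = (12 − 12) + 1.7·12 = 20.4.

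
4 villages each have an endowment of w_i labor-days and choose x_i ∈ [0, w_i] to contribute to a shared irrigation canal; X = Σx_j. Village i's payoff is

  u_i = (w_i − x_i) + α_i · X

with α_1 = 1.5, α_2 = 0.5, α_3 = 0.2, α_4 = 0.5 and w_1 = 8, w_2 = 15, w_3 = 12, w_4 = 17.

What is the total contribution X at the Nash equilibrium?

8

∂u_i/∂x_i = α_i − 1, so village i contributes w_i if α_i > 1, else 0.
α_i > 1 for i ∈ {1}; NE contributions (8, 0, 0, 0), X = 8.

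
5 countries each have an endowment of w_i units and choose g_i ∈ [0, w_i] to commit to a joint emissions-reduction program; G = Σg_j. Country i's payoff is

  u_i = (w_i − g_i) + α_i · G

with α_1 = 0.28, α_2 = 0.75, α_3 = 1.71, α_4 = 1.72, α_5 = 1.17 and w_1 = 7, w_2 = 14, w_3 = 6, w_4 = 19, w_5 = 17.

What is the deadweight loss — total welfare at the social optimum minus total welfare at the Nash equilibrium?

97.23

∂u_i/∂g_i = α_i − 1, so country i contributes w_i if α_i > 1, else 0.
α_i > 1 for i ∈ {3, 4, 5}; NE contributions (0, 0, 6, 19, 17), G = 42.
W^NE = Σw_i − G^NE + (Σα_i)·G^NE = 63 + 4.63·42 = 257.46.
Planner: ∂(Σu_j)/∂g_i = Σα_j − 1 = 4.63 > 0, so everyone contributes w_i; G^SO = 63, W^SO = 63 + 4.63·63 = 354.69.
Deadweight loss = 97.23.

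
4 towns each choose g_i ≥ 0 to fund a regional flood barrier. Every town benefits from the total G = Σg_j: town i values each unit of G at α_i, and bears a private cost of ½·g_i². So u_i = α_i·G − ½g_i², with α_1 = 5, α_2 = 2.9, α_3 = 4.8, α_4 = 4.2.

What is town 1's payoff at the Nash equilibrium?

Town i's FOC: ∂u_i/∂g_i = α_i − g_i = 0, so g_i* = α_i.
NE contributions = (5, 2.9, 4.8, 4.2); G = 16.9.
u_1 = α_1·G − ½·(g_1)² = 5·16.9 − ½·5² = 72.

72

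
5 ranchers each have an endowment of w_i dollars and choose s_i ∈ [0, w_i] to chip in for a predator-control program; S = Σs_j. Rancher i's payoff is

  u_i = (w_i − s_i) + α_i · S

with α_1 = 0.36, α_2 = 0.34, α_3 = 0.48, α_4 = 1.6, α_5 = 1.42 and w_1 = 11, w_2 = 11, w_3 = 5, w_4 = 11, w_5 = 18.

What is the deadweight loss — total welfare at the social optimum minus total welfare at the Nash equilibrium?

∂u_i/∂s_i = α_i − 1, so rancher i contributes w_i if α_i > 1, else 0.
α_i > 1 for i ∈ {4, 5}; NE contributions (0, 0, 0, 11, 18), S = 29.
W^NE = Σw_i − S^NE + (Σα_i)·S^NE = 56 + 3.2·29 = 148.8.
Planner: ∂(Σu_j)/∂s_i = Σα_j − 1 = 3.2 > 0, so everyone contributes w_i; S^SO = 56, W^SO = 56 + 3.2·56 = 235.2.
Deadweight loss = 86.4.

86.4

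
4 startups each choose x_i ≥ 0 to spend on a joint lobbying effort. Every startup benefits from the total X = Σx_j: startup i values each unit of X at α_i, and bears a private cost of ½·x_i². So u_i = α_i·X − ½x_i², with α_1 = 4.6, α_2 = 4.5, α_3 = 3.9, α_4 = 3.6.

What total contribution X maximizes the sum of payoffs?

66.4

Planner FOC: ∂(Σu_j)/∂x_i = (Σα_j) − x_i = 0, so x_i^SO = Σα_j = 16.6 for every i; X^SO = 66.4.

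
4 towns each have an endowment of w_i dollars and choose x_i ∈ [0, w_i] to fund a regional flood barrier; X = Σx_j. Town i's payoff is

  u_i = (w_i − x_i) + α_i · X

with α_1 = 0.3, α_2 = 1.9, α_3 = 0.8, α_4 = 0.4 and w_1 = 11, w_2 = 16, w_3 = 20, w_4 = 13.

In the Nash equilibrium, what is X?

∂u_i/∂x_i = α_i − 1, so town i contributes w_i if α_i > 1, else 0.
α_i > 1 for i ∈ {2}; NE contributions (0, 16, 0, 0), X = 16.

16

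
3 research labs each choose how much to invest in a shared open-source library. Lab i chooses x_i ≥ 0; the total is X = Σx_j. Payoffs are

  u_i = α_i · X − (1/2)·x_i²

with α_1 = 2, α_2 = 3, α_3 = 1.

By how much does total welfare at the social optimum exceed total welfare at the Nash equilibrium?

25

Lab i's FOC: ∂u_i/∂x_i = α_i − x_i = 0, so x_i* = α_i.
NE contributions = (2, 3, 1); X = 6.
W^NE = (Σα)·X − ½Σα_i² = 6² − ½·14 = 29.
Planner sets x_i = Σα_j = 6 for every i, so X^SO = 3·6 = 18.
W^SO = (Σα)·X^SO − ½·3·(Σα)² = (3/2)·6² = 54.
Deadweight loss = W^SO − W^NE = 25.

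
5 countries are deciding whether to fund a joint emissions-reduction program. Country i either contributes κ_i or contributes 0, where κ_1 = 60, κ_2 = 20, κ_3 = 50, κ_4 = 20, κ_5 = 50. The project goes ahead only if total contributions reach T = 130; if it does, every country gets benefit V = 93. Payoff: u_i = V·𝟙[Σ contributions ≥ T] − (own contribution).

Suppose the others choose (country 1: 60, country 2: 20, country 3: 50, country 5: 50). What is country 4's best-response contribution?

Others' total = 180 ≥ 130; contributing adds cost 20 for no extra benefit.
Best response: 0.

0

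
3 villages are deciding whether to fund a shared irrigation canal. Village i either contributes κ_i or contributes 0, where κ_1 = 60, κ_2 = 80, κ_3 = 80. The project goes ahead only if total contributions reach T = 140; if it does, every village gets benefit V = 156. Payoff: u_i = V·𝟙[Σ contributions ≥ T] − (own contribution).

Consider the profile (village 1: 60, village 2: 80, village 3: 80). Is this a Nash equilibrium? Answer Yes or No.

Total = 220 ≥ 140: provided.
Village 1 (pledges 60, payoff 96): dropping to 0 → total 160, payoff 156. Profitable deviation.

No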